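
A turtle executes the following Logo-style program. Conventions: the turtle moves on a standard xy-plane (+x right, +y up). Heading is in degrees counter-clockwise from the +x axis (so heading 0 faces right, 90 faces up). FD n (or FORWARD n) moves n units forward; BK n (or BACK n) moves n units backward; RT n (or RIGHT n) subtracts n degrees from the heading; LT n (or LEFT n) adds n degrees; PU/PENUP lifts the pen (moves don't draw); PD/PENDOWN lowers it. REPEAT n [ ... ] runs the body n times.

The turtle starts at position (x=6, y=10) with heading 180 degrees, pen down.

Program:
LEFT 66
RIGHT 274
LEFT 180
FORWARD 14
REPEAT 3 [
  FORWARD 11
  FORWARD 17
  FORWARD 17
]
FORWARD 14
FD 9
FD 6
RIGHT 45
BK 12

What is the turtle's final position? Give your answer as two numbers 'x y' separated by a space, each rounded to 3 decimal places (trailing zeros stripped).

Answer: -147.656 82.09

Derivation:
Executing turtle program step by step:
Start: pos=(6,10), heading=180, pen down
LT 66: heading 180 -> 246
RT 274: heading 246 -> 332
LT 180: heading 332 -> 152
FD 14: (6,10) -> (-6.361,16.573) [heading=152, draw]
REPEAT 3 [
  -- iteration 1/3 --
  FD 11: (-6.361,16.573) -> (-16.074,21.737) [heading=152, draw]
  FD 17: (-16.074,21.737) -> (-31.084,29.718) [heading=152, draw]
  FD 17: (-31.084,29.718) -> (-46.094,37.699) [heading=152, draw]
  -- iteration 2/3 --
  FD 11: (-46.094,37.699) -> (-55.806,42.863) [heading=152, draw]
  FD 17: (-55.806,42.863) -> (-70.816,50.844) [heading=152, draw]
  FD 17: (-70.816,50.844) -> (-85.827,58.825) [heading=152, draw]
  -- iteration 3/3 --
  FD 11: (-85.827,58.825) -> (-95.539,63.989) [heading=152, draw]
  FD 17: (-95.539,63.989) -> (-110.549,71.97) [heading=152, draw]
  FD 17: (-110.549,71.97) -> (-125.559,79.951) [heading=152, draw]
]
FD 14: (-125.559,79.951) -> (-137.92,86.524) [heading=152, draw]
FD 9: (-137.92,86.524) -> (-145.867,90.749) [heading=152, draw]
FD 6: (-145.867,90.749) -> (-151.165,93.566) [heading=152, draw]
RT 45: heading 152 -> 107
BK 12: (-151.165,93.566) -> (-147.656,82.09) [heading=107, draw]
Final: pos=(-147.656,82.09), heading=107, 14 segment(s) drawn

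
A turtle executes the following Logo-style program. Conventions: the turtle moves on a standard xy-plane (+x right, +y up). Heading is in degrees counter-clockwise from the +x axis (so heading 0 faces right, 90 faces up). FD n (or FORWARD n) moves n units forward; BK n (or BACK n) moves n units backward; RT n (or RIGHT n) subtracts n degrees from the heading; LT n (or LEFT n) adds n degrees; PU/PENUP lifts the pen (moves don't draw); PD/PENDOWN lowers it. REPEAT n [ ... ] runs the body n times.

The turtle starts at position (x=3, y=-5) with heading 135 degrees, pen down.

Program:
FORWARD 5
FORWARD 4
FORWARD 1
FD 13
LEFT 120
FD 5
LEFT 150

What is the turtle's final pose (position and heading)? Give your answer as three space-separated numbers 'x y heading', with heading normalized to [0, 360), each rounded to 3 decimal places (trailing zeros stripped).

Answer: -14.558 6.434 45

Derivation:
Executing turtle program step by step:
Start: pos=(3,-5), heading=135, pen down
FD 5: (3,-5) -> (-0.536,-1.464) [heading=135, draw]
FD 4: (-0.536,-1.464) -> (-3.364,1.364) [heading=135, draw]
FD 1: (-3.364,1.364) -> (-4.071,2.071) [heading=135, draw]
FD 13: (-4.071,2.071) -> (-13.263,11.263) [heading=135, draw]
LT 120: heading 135 -> 255
FD 5: (-13.263,11.263) -> (-14.558,6.434) [heading=255, draw]
LT 150: heading 255 -> 45
Final: pos=(-14.558,6.434), heading=45, 5 segment(s) drawn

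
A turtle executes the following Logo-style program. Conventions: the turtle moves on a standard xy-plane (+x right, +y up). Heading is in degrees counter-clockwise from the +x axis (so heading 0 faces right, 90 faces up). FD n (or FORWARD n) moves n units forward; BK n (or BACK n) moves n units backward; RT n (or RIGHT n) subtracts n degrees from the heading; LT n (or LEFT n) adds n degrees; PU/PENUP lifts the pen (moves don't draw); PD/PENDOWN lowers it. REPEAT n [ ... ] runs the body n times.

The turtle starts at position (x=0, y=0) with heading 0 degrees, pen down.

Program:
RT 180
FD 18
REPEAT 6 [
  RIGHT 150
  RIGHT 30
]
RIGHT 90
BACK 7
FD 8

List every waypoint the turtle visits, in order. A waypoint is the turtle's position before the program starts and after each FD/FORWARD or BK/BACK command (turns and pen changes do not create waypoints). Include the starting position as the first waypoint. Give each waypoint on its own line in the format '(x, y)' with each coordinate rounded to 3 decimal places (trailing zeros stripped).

Executing turtle program step by step:
Start: pos=(0,0), heading=0, pen down
RT 180: heading 0 -> 180
FD 18: (0,0) -> (-18,0) [heading=180, draw]
REPEAT 6 [
  -- iteration 1/6 --
  RT 150: heading 180 -> 30
  RT 30: heading 30 -> 0
  -- iteration 2/6 --
  RT 150: heading 0 -> 210
  RT 30: heading 210 -> 180
  -- iteration 3/6 --
  RT 150: heading 180 -> 30
  RT 30: heading 30 -> 0
  -- iteration 4/6 --
  RT 150: heading 0 -> 210
  RT 30: heading 210 -> 180
  -- iteration 5/6 --
  RT 150: heading 180 -> 30
  RT 30: heading 30 -> 0
  -- iteration 6/6 --
  RT 150: heading 0 -> 210
  RT 30: heading 210 -> 180
]
RT 90: heading 180 -> 90
BK 7: (-18,0) -> (-18,-7) [heading=90, draw]
FD 8: (-18,-7) -> (-18,1) [heading=90, draw]
Final: pos=(-18,1), heading=90, 3 segment(s) drawn
Waypoints (4 total):
(0, 0)
(-18, 0)
(-18, -7)
(-18, 1)

Answer: (0, 0)
(-18, 0)
(-18, -7)
(-18, 1)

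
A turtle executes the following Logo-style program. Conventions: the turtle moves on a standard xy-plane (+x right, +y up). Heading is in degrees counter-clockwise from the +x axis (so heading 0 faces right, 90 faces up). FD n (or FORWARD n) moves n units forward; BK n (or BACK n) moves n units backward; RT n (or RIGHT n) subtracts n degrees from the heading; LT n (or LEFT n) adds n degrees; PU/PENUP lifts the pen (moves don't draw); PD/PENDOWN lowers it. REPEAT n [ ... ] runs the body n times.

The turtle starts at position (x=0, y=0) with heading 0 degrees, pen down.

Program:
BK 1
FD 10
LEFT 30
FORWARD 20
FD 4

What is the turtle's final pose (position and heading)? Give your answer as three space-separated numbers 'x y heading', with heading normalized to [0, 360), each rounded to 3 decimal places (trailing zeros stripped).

Executing turtle program step by step:
Start: pos=(0,0), heading=0, pen down
BK 1: (0,0) -> (-1,0) [heading=0, draw]
FD 10: (-1,0) -> (9,0) [heading=0, draw]
LT 30: heading 0 -> 30
FD 20: (9,0) -> (26.321,10) [heading=30, draw]
FD 4: (26.321,10) -> (29.785,12) [heading=30, draw]
Final: pos=(29.785,12), heading=30, 4 segment(s) drawn

Answer: 29.785 12 30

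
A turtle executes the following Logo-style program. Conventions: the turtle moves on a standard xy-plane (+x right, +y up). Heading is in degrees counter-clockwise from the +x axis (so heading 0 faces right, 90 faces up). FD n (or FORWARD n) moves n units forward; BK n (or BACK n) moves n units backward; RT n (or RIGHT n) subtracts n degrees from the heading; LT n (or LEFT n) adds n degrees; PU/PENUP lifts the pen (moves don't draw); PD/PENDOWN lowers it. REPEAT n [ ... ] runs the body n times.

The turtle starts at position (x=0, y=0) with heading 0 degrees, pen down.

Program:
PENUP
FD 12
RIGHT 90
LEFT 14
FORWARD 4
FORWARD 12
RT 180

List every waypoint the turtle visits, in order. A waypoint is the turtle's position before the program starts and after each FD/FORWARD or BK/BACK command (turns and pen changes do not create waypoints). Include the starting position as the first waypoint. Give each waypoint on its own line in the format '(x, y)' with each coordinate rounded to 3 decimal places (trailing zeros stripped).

Executing turtle program step by step:
Start: pos=(0,0), heading=0, pen down
PU: pen up
FD 12: (0,0) -> (12,0) [heading=0, move]
RT 90: heading 0 -> 270
LT 14: heading 270 -> 284
FD 4: (12,0) -> (12.968,-3.881) [heading=284, move]
FD 12: (12.968,-3.881) -> (15.871,-15.525) [heading=284, move]
RT 180: heading 284 -> 104
Final: pos=(15.871,-15.525), heading=104, 0 segment(s) drawn
Waypoints (4 total):
(0, 0)
(12, 0)
(12.968, -3.881)
(15.871, -15.525)

Answer: (0, 0)
(12, 0)
(12.968, -3.881)
(15.871, -15.525)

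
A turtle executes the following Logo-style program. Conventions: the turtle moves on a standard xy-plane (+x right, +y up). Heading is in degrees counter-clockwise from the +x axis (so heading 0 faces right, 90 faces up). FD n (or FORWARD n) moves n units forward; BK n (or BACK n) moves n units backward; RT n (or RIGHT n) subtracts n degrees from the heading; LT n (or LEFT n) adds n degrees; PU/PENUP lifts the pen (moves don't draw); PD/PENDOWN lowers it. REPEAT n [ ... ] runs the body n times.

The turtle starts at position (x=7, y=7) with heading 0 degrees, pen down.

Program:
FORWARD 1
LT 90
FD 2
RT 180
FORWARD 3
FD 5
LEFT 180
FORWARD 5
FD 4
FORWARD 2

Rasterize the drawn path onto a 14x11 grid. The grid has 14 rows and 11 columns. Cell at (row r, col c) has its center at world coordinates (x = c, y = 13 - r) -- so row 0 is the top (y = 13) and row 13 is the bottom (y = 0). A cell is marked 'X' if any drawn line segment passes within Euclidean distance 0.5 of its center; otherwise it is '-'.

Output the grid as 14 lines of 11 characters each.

Answer: -----------
--------X--
--------X--
--------X--
--------X--
--------X--
-------XX--
--------X--
--------X--
--------X--
--------X--
--------X--
--------X--
-----------

Derivation:
Segment 0: (7,7) -> (8,7)
Segment 1: (8,7) -> (8,9)
Segment 2: (8,9) -> (8,6)
Segment 3: (8,6) -> (8,1)
Segment 4: (8,1) -> (8,6)
Segment 5: (8,6) -> (8,10)
Segment 6: (8,10) -> (8,12)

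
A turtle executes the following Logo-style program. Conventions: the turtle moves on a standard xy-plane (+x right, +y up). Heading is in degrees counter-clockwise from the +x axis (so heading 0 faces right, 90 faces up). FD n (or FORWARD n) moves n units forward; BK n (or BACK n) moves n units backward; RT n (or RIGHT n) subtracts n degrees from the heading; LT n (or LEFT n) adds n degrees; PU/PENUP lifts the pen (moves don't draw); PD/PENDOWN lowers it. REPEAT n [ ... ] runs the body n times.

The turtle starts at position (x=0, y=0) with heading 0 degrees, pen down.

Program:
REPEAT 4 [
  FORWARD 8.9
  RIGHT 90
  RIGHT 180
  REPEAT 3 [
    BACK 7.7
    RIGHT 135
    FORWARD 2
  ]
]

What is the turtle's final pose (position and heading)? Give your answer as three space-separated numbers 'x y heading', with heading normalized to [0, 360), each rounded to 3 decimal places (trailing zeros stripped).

Executing turtle program step by step:
Start: pos=(0,0), heading=0, pen down
REPEAT 4 [
  -- iteration 1/4 --
  FD 8.9: (0,0) -> (8.9,0) [heading=0, draw]
  RT 90: heading 0 -> 270
  RT 180: heading 270 -> 90
  REPEAT 3 [
    -- iteration 1/3 --
    BK 7.7: (8.9,0) -> (8.9,-7.7) [heading=90, draw]
    RT 135: heading 90 -> 315
    FD 2: (8.9,-7.7) -> (10.314,-9.114) [heading=315, draw]
    -- iteration 2/3 --
    BK 7.7: (10.314,-9.114) -> (4.869,-3.669) [heading=315, draw]
    RT 135: heading 315 -> 180
    FD 2: (4.869,-3.669) -> (2.869,-3.669) [heading=180, draw]
    -- iteration 3/3 --
    BK 7.7: (2.869,-3.669) -> (10.569,-3.669) [heading=180, draw]
    RT 135: heading 180 -> 45
    FD 2: (10.569,-3.669) -> (11.984,-2.255) [heading=45, draw]
  ]
  -- iteration 2/4 --
  FD 8.9: (11.984,-2.255) -> (18.277,4.038) [heading=45, draw]
  RT 90: heading 45 -> 315
  RT 180: heading 315 -> 135
  REPEAT 3 [
    -- iteration 1/3 --
    BK 7.7: (18.277,4.038) -> (23.722,-1.407) [heading=135, draw]
    RT 135: heading 135 -> 0
    FD 2: (23.722,-1.407) -> (25.722,-1.407) [heading=0, draw]
    -- iteration 2/3 --
    BK 7.7: (25.722,-1.407) -> (18.022,-1.407) [heading=0, draw]
    RT 135: heading 0 -> 225
    FD 2: (18.022,-1.407) -> (16.607,-2.821) [heading=225, draw]
    -- iteration 3/3 --
    BK 7.7: (16.607,-2.821) -> (22.052,2.624) [heading=225, draw]
    RT 135: heading 225 -> 90
    FD 2: (22.052,2.624) -> (22.052,4.624) [heading=90, draw]
  ]
  -- iteration 3/4 --
  FD 8.9: (22.052,4.624) -> (22.052,13.524) [heading=90, draw]
  RT 90: heading 90 -> 0
  RT 180: heading 0 -> 180
  REPEAT 3 [
    -- iteration 1/3 --
    BK 7.7: (22.052,13.524) -> (29.752,13.524) [heading=180, draw]
    RT 135: heading 180 -> 45
    FD 2: (29.752,13.524) -> (31.166,14.938) [heading=45, draw]
    -- iteration 2/3 --
    BK 7.7: (31.166,14.938) -> (25.722,9.493) [heading=45, draw]
    RT 135: heading 45 -> 270
    FD 2: (25.722,9.493) -> (25.722,7.493) [heading=270, draw]
    -- iteration 3/3 --
    BK 7.7: (25.722,7.493) -> (25.722,15.193) [heading=270, draw]
    RT 135: heading 270 -> 135
    FD 2: (25.722,15.193) -> (24.307,16.607) [heading=135, draw]
  ]
  -- iteration 4/4 --
  FD 8.9: (24.307,16.607) -> (18.014,22.901) [heading=135, draw]
  RT 90: heading 135 -> 45
  RT 180: heading 45 -> 225
  REPEAT 3 [
    -- iteration 1/3 --
    BK 7.7: (18.014,22.901) -> (23.459,28.345) [heading=225, draw]
    RT 135: heading 225 -> 90
    FD 2: (23.459,28.345) -> (23.459,30.345) [heading=90, draw]
    -- iteration 2/3 --
    BK 7.7: (23.459,30.345) -> (23.459,22.645) [heading=90, draw]
    RT 135: heading 90 -> 315
    FD 2: (23.459,22.645) -> (24.873,21.231) [heading=315, draw]
    -- iteration 3/3 --
    BK 7.7: (24.873,21.231) -> (19.428,26.676) [heading=315, draw]
    RT 135: heading 315 -> 180
    FD 2: (19.428,26.676) -> (17.428,26.676) [heading=180, draw]
  ]
]
Final: pos=(17.428,26.676), heading=180, 28 segment(s) drawn

Answer: 17.428 26.676 180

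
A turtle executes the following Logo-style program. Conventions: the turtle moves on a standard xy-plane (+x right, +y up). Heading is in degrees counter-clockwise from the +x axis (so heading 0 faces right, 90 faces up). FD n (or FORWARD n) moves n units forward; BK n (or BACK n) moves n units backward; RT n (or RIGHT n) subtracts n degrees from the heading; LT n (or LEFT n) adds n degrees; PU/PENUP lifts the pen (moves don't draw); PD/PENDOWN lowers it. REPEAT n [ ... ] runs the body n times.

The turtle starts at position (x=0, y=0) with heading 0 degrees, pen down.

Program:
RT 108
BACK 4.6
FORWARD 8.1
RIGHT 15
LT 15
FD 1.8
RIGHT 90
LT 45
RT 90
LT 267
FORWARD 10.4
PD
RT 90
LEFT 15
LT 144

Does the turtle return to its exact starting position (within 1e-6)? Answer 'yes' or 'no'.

Answer: no

Derivation:
Executing turtle program step by step:
Start: pos=(0,0), heading=0, pen down
RT 108: heading 0 -> 252
BK 4.6: (0,0) -> (1.421,4.375) [heading=252, draw]
FD 8.1: (1.421,4.375) -> (-1.082,-3.329) [heading=252, draw]
RT 15: heading 252 -> 237
LT 15: heading 237 -> 252
FD 1.8: (-1.082,-3.329) -> (-1.638,-5.041) [heading=252, draw]
RT 90: heading 252 -> 162
LT 45: heading 162 -> 207
RT 90: heading 207 -> 117
LT 267: heading 117 -> 24
FD 10.4: (-1.638,-5.041) -> (7.863,-0.811) [heading=24, draw]
PD: pen down
RT 90: heading 24 -> 294
LT 15: heading 294 -> 309
LT 144: heading 309 -> 93
Final: pos=(7.863,-0.811), heading=93, 4 segment(s) drawn

Start position: (0, 0)
Final position: (7.863, -0.811)
Distance = 7.905; >= 1e-6 -> NOT closed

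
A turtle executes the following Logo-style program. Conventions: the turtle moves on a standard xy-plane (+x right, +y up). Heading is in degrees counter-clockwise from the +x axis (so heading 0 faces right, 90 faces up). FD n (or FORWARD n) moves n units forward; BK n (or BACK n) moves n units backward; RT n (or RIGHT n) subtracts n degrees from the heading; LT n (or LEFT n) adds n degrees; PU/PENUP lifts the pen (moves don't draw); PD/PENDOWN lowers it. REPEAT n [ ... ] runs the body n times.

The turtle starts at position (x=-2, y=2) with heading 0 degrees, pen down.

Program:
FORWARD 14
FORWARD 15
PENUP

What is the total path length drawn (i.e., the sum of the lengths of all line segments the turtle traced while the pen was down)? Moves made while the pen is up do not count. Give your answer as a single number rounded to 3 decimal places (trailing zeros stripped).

Executing turtle program step by step:
Start: pos=(-2,2), heading=0, pen down
FD 14: (-2,2) -> (12,2) [heading=0, draw]
FD 15: (12,2) -> (27,2) [heading=0, draw]
PU: pen up
Final: pos=(27,2), heading=0, 2 segment(s) drawn

Segment lengths:
  seg 1: (-2,2) -> (12,2), length = 14
  seg 2: (12,2) -> (27,2), length = 15
Total = 29

Answer: 29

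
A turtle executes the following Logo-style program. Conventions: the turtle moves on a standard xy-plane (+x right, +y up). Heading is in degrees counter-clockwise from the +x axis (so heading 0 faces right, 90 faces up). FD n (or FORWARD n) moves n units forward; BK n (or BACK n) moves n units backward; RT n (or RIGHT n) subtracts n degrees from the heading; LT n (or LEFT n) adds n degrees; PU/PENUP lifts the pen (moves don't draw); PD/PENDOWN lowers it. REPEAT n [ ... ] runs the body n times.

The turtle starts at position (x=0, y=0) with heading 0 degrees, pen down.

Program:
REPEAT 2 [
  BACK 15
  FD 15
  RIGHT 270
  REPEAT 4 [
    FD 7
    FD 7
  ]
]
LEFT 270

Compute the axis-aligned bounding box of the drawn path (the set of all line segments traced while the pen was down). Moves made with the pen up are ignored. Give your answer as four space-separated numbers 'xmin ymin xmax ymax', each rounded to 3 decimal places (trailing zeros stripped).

Executing turtle program step by step:
Start: pos=(0,0), heading=0, pen down
REPEAT 2 [
  -- iteration 1/2 --
  BK 15: (0,0) -> (-15,0) [heading=0, draw]
  FD 15: (-15,0) -> (0,0) [heading=0, draw]
  RT 270: heading 0 -> 90
  REPEAT 4 [
    -- iteration 1/4 --
    FD 7: (0,0) -> (0,7) [heading=90, draw]
    FD 7: (0,7) -> (0,14) [heading=90, draw]
    -- iteration 2/4 --
    FD 7: (0,14) -> (0,21) [heading=90, draw]
    FD 7: (0,21) -> (0,28) [heading=90, draw]
    -- iteration 3/4 --
    FD 7: (0,28) -> (0,35) [heading=90, draw]
    FD 7: (0,35) -> (0,42) [heading=90, draw]
    -- iteration 4/4 --
    FD 7: (0,42) -> (0,49) [heading=90, draw]
    FD 7: (0,49) -> (0,56) [heading=90, draw]
  ]
  -- iteration 2/2 --
  BK 15: (0,56) -> (0,41) [heading=90, draw]
  FD 15: (0,41) -> (0,56) [heading=90, draw]
  RT 270: heading 90 -> 180
  REPEAT 4 [
    -- iteration 1/4 --
    FD 7: (0,56) -> (-7,56) [heading=180, draw]
    FD 7: (-7,56) -> (-14,56) [heading=180, draw]
    -- iteration 2/4 --
    FD 7: (-14,56) -> (-21,56) [heading=180, draw]
    FD 7: (-21,56) -> (-28,56) [heading=180, draw]
    -- iteration 3/4 --
    FD 7: (-28,56) -> (-35,56) [heading=180, draw]
    FD 7: (-35,56) -> (-42,56) [heading=180, draw]
    -- iteration 4/4 --
    FD 7: (-42,56) -> (-49,56) [heading=180, draw]
    FD 7: (-49,56) -> (-56,56) [heading=180, draw]
  ]
]
LT 270: heading 180 -> 90
Final: pos=(-56,56), heading=90, 20 segment(s) drawn

Segment endpoints: x in {-56, -49, -42, -35, -28, -21, -15, -14, -7, 0, 0, 0, 0, 0, 0, 0, 0, 0, 0}, y in {0, 7, 14, 21, 28, 35, 41, 42, 49, 56}
xmin=-56, ymin=0, xmax=0, ymax=56

Answer: -56 0 0 56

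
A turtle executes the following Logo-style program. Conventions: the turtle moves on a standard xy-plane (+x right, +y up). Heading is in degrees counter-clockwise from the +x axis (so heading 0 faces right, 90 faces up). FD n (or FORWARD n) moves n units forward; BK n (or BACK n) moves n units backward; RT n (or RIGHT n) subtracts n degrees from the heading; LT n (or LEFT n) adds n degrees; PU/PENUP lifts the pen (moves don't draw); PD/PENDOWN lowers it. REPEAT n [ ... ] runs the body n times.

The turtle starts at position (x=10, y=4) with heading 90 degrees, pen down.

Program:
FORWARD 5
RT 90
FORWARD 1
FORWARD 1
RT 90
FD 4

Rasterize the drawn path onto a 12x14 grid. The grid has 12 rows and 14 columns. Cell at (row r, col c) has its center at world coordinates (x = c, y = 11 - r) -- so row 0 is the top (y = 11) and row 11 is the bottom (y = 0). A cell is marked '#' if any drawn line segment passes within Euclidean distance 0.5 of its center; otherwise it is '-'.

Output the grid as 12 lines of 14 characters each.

Answer: --------------
--------------
----------###-
----------#-#-
----------#-#-
----------#-#-
----------#-#-
----------#---
--------------
--------------
--------------
--------------

Derivation:
Segment 0: (10,4) -> (10,9)
Segment 1: (10,9) -> (11,9)
Segment 2: (11,9) -> (12,9)
Segment 3: (12,9) -> (12,5)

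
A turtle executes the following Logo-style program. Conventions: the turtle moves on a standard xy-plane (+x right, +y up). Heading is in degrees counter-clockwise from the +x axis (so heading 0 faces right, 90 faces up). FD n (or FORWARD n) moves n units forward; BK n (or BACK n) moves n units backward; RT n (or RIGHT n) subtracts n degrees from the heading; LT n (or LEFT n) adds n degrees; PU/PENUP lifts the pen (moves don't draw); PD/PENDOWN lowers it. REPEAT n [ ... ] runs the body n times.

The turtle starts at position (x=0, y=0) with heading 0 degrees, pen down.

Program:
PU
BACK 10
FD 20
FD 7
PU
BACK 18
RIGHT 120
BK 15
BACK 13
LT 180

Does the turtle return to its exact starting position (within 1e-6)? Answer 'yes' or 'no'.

Executing turtle program step by step:
Start: pos=(0,0), heading=0, pen down
PU: pen up
BK 10: (0,0) -> (-10,0) [heading=0, move]
FD 20: (-10,0) -> (10,0) [heading=0, move]
FD 7: (10,0) -> (17,0) [heading=0, move]
PU: pen up
BK 18: (17,0) -> (-1,0) [heading=0, move]
RT 120: heading 0 -> 240
BK 15: (-1,0) -> (6.5,12.99) [heading=240, move]
BK 13: (6.5,12.99) -> (13,24.249) [heading=240, move]
LT 180: heading 240 -> 60
Final: pos=(13,24.249), heading=60, 0 segment(s) drawn

Start position: (0, 0)
Final position: (13, 24.249)
Distance = 27.514; >= 1e-6 -> NOT closed

Answer: no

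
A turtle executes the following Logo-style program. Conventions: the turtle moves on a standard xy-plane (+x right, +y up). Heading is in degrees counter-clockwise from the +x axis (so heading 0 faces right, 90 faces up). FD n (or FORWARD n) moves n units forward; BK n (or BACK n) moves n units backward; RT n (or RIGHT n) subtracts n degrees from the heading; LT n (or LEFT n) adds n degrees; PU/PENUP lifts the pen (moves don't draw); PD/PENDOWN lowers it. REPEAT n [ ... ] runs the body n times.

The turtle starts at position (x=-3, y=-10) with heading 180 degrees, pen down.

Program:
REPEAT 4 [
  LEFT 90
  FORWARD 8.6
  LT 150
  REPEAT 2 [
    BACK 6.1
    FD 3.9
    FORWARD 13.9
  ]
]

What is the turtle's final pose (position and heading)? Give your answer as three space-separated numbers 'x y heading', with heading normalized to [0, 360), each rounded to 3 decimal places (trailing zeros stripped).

Executing turtle program step by step:
Start: pos=(-3,-10), heading=180, pen down
REPEAT 4 [
  -- iteration 1/4 --
  LT 90: heading 180 -> 270
  FD 8.6: (-3,-10) -> (-3,-18.6) [heading=270, draw]
  LT 150: heading 270 -> 60
  REPEAT 2 [
    -- iteration 1/2 --
    BK 6.1: (-3,-18.6) -> (-6.05,-23.883) [heading=60, draw]
    FD 3.9: (-6.05,-23.883) -> (-4.1,-20.505) [heading=60, draw]
    FD 13.9: (-4.1,-20.505) -> (2.85,-8.468) [heading=60, draw]
    -- iteration 2/2 --
    BK 6.1: (2.85,-8.468) -> (-0.2,-13.75) [heading=60, draw]
    FD 3.9: (-0.2,-13.75) -> (1.75,-10.373) [heading=60, draw]
    FD 13.9: (1.75,-10.373) -> (8.7,1.665) [heading=60, draw]
  ]
  -- iteration 2/4 --
  LT 90: heading 60 -> 150
  FD 8.6: (8.7,1.665) -> (1.252,5.965) [heading=150, draw]
  LT 150: heading 150 -> 300
  REPEAT 2 [
    -- iteration 1/2 --
    BK 6.1: (1.252,5.965) -> (-1.798,11.248) [heading=300, draw]
    FD 3.9: (-1.798,11.248) -> (0.152,7.87) [heading=300, draw]
    FD 13.9: (0.152,7.87) -> (7.102,-4.168) [heading=300, draw]
    -- iteration 2/2 --
    BK 6.1: (7.102,-4.168) -> (4.052,1.115) [heading=300, draw]
    FD 3.9: (4.052,1.115) -> (6.002,-2.262) [heading=300, draw]
    FD 13.9: (6.002,-2.262) -> (12.952,-14.3) [heading=300, draw]
  ]
  -- iteration 3/4 --
  LT 90: heading 300 -> 30
  FD 8.6: (12.952,-14.3) -> (20.4,-10) [heading=30, draw]
  LT 150: heading 30 -> 180
  REPEAT 2 [
    -- iteration 1/2 --
    BK 6.1: (20.4,-10) -> (26.5,-10) [heading=180, draw]
    FD 3.9: (26.5,-10) -> (22.6,-10) [heading=180, draw]
    FD 13.9: (22.6,-10) -> (8.7,-10) [heading=180, draw]
    -- iteration 2/2 --
    BK 6.1: (8.7,-10) -> (14.8,-10) [heading=180, draw]
    FD 3.9: (14.8,-10) -> (10.9,-10) [heading=180, draw]
    FD 13.9: (10.9,-10) -> (-3,-10) [heading=180, draw]
  ]
  -- iteration 4/4 --
  LT 90: heading 180 -> 270
  FD 8.6: (-3,-10) -> (-3,-18.6) [heading=270, draw]
  LT 150: heading 270 -> 60
  REPEAT 2 [
    -- iteration 1/2 --
    BK 6.1: (-3,-18.6) -> (-6.05,-23.883) [heading=60, draw]
    FD 3.9: (-6.05,-23.883) -> (-4.1,-20.505) [heading=60, draw]
    FD 13.9: (-4.1,-20.505) -> (2.85,-8.468) [heading=60, draw]
    -- iteration 2/2 --
    BK 6.1: (2.85,-8.468) -> (-0.2,-13.75) [heading=60, draw]
    FD 3.9: (-0.2,-13.75) -> (1.75,-10.373) [heading=60, draw]
    FD 13.9: (1.75,-10.373) -> (8.7,1.665) [heading=60, draw]
  ]
]
Final: pos=(8.7,1.665), heading=60, 28 segment(s) drawn

Answer: 8.7 1.665 60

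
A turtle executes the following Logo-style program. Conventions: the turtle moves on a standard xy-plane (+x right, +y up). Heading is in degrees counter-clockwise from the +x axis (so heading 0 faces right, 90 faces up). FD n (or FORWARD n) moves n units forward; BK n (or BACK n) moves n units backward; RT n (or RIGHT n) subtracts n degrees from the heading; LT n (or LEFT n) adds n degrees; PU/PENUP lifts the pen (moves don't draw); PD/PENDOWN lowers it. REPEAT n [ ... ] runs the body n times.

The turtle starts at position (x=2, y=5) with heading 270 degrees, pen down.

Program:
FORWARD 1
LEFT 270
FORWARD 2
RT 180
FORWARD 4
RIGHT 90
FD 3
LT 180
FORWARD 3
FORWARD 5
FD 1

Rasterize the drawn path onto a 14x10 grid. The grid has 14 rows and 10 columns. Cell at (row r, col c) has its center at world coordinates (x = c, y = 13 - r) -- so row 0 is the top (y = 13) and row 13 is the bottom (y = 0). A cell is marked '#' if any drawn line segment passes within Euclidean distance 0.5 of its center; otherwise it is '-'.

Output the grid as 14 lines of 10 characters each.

Answer: ----------
----------
----------
----#-----
----#-----
----#-----
----#-----
----#-----
--#-#-----
#####-----
----#-----
----#-----
----#-----
----------

Derivation:
Segment 0: (2,5) -> (2,4)
Segment 1: (2,4) -> (-0,4)
Segment 2: (-0,4) -> (4,4)
Segment 3: (4,4) -> (4,1)
Segment 4: (4,1) -> (4,4)
Segment 5: (4,4) -> (4,9)
Segment 6: (4,9) -> (4,10)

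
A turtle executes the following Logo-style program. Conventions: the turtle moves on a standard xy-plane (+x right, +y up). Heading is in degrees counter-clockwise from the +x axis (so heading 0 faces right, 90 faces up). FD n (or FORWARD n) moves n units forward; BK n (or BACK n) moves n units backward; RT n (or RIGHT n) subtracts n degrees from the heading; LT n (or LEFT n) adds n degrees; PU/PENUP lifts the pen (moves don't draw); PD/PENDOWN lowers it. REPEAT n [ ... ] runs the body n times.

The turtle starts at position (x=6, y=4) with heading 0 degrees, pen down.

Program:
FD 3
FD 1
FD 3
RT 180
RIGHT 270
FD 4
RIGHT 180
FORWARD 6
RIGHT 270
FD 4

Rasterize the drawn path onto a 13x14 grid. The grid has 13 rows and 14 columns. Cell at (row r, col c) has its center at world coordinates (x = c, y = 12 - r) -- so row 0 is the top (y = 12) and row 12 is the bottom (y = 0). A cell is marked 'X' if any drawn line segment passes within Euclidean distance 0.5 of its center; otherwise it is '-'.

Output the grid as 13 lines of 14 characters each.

Segment 0: (6,4) -> (9,4)
Segment 1: (9,4) -> (10,4)
Segment 2: (10,4) -> (13,4)
Segment 3: (13,4) -> (13,0)
Segment 4: (13,0) -> (13,6)
Segment 5: (13,6) -> (9,6)

Answer: --------------
--------------
--------------
--------------
--------------
--------------
---------XXXXX
-------------X
------XXXXXXXX
-------------X
-------------X
-------------X
-------------X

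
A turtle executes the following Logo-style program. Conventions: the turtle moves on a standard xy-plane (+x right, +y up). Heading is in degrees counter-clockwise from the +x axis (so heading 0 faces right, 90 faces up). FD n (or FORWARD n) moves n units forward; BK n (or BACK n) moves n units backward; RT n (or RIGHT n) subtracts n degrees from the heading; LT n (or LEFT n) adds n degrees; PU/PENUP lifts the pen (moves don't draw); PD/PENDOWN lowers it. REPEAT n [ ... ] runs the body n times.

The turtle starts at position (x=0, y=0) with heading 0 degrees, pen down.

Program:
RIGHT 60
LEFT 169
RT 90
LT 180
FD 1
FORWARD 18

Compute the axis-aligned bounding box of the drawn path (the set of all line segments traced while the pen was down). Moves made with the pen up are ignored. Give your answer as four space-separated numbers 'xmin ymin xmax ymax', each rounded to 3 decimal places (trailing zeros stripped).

Answer: -17.965 -6.186 0 0

Derivation:
Executing turtle program step by step:
Start: pos=(0,0), heading=0, pen down
RT 60: heading 0 -> 300
LT 169: heading 300 -> 109
RT 90: heading 109 -> 19
LT 180: heading 19 -> 199
FD 1: (0,0) -> (-0.946,-0.326) [heading=199, draw]
FD 18: (-0.946,-0.326) -> (-17.965,-6.186) [heading=199, draw]
Final: pos=(-17.965,-6.186), heading=199, 2 segment(s) drawn

Segment endpoints: x in {-17.965, -0.946, 0}, y in {-6.186, -0.326, 0}
xmin=-17.965, ymin=-6.186, xmax=0, ymax=0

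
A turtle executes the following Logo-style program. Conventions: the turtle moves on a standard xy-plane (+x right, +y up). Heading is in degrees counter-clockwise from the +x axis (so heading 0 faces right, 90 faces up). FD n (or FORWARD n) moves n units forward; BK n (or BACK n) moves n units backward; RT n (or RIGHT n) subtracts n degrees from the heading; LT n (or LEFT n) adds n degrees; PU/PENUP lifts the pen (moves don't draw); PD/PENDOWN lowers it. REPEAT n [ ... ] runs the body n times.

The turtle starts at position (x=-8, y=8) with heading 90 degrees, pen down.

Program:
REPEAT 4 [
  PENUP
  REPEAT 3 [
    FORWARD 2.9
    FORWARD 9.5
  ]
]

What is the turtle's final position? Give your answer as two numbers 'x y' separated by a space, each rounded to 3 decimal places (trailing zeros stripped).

Answer: -8 156.8

Derivation:
Executing turtle program step by step:
Start: pos=(-8,8), heading=90, pen down
REPEAT 4 [
  -- iteration 1/4 --
  PU: pen up
  REPEAT 3 [
    -- iteration 1/3 --
    FD 2.9: (-8,8) -> (-8,10.9) [heading=90, move]
    FD 9.5: (-8,10.9) -> (-8,20.4) [heading=90, move]
    -- iteration 2/3 --
    FD 2.9: (-8,20.4) -> (-8,23.3) [heading=90, move]
    FD 9.5: (-8,23.3) -> (-8,32.8) [heading=90, move]
    -- iteration 3/3 --
    FD 2.9: (-8,32.8) -> (-8,35.7) [heading=90, move]
    FD 9.5: (-8,35.7) -> (-8,45.2) [heading=90, move]
  ]
  -- iteration 2/4 --
  PU: pen up
  REPEAT 3 [
    -- iteration 1/3 --
    FD 2.9: (-8,45.2) -> (-8,48.1) [heading=90, move]
    FD 9.5: (-8,48.1) -> (-8,57.6) [heading=90, move]
    -- iteration 2/3 --
    FD 2.9: (-8,57.6) -> (-8,60.5) [heading=90, move]
    FD 9.5: (-8,60.5) -> (-8,70) [heading=90, move]
    -- iteration 3/3 --
    FD 2.9: (-8,70) -> (-8,72.9) [heading=90, move]
    FD 9.5: (-8,72.9) -> (-8,82.4) [heading=90, move]
  ]
  -- iteration 3/4 --
  PU: pen up
  REPEAT 3 [
    -- iteration 1/3 --
    FD 2.9: (-8,82.4) -> (-8,85.3) [heading=90, move]
    FD 9.5: (-8,85.3) -> (-8,94.8) [heading=90, move]
    -- iteration 2/3 --
    FD 2.9: (-8,94.8) -> (-8,97.7) [heading=90, move]
    FD 9.5: (-8,97.7) -> (-8,107.2) [heading=90, move]
    -- iteration 3/3 --
    FD 2.9: (-8,107.2) -> (-8,110.1) [heading=90, move]
    FD 9.5: (-8,110.1) -> (-8,119.6) [heading=90, move]
  ]
  -- iteration 4/4 --
  PU: pen up
  REPEAT 3 [
    -- iteration 1/3 --
    FD 2.9: (-8,119.6) -> (-8,122.5) [heading=90, move]
    FD 9.5: (-8,122.5) -> (-8,132) [heading=90, move]
    -- iteration 2/3 --
    FD 2.9: (-8,132) -> (-8,134.9) [heading=90, move]
    FD 9.5: (-8,134.9) -> (-8,144.4) [heading=90, move]
    -- iteration 3/3 --
    FD 2.9: (-8,144.4) -> (-8,147.3) [heading=90, move]
    FD 9.5: (-8,147.3) -> (-8,156.8) [heading=90, move]
  ]
]
Final: pos=(-8,156.8), heading=90, 0 segment(s) drawn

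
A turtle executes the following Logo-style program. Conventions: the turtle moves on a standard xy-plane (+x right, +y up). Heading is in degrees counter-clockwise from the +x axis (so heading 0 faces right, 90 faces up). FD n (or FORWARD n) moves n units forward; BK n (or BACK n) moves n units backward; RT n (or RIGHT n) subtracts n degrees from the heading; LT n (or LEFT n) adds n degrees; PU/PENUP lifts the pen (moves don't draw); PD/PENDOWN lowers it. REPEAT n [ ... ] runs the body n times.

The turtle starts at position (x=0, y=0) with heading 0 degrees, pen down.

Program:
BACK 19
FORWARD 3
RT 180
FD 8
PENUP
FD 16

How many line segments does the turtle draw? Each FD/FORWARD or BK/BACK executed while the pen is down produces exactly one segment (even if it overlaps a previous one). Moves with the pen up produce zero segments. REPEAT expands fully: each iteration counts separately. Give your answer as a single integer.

Answer: 3

Derivation:
Executing turtle program step by step:
Start: pos=(0,0), heading=0, pen down
BK 19: (0,0) -> (-19,0) [heading=0, draw]
FD 3: (-19,0) -> (-16,0) [heading=0, draw]
RT 180: heading 0 -> 180
FD 8: (-16,0) -> (-24,0) [heading=180, draw]
PU: pen up
FD 16: (-24,0) -> (-40,0) [heading=180, move]
Final: pos=(-40,0), heading=180, 3 segment(s) drawn
Segments drawn: 3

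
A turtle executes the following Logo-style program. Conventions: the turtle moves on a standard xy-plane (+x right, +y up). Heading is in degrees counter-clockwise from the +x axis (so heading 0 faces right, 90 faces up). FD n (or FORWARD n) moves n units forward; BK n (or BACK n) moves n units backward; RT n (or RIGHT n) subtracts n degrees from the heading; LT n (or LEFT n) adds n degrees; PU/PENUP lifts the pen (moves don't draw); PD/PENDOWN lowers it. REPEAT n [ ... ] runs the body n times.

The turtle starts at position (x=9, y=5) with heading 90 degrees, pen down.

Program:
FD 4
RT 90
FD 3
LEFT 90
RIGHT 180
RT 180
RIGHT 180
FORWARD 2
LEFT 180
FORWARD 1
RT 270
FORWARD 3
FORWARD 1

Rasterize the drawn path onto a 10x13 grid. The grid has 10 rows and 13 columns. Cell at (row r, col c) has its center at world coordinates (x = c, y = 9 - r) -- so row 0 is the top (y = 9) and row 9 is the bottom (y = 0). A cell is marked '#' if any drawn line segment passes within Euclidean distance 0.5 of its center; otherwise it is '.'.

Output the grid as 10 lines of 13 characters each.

Segment 0: (9,5) -> (9,9)
Segment 1: (9,9) -> (12,9)
Segment 2: (12,9) -> (12,7)
Segment 3: (12,7) -> (12,8)
Segment 4: (12,8) -> (9,8)
Segment 5: (9,8) -> (8,8)

Answer: .........####
........#####
.........#..#
.........#...
.........#...
.............
.............
.............
.............
.............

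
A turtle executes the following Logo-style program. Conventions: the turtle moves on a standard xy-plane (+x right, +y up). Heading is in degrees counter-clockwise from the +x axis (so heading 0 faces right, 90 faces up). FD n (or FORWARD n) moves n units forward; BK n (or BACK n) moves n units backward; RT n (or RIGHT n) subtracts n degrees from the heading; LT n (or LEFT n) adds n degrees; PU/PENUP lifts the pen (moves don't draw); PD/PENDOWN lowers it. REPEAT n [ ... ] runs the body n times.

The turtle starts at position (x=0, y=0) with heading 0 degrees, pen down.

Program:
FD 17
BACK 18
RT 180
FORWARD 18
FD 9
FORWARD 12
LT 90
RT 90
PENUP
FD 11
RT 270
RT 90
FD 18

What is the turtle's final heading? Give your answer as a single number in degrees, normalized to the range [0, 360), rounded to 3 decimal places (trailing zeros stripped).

Answer: 180

Derivation:
Executing turtle program step by step:
Start: pos=(0,0), heading=0, pen down
FD 17: (0,0) -> (17,0) [heading=0, draw]
BK 18: (17,0) -> (-1,0) [heading=0, draw]
RT 180: heading 0 -> 180
FD 18: (-1,0) -> (-19,0) [heading=180, draw]
FD 9: (-19,0) -> (-28,0) [heading=180, draw]
FD 12: (-28,0) -> (-40,0) [heading=180, draw]
LT 90: heading 180 -> 270
RT 90: heading 270 -> 180
PU: pen up
FD 11: (-40,0) -> (-51,0) [heading=180, move]
RT 270: heading 180 -> 270
RT 90: heading 270 -> 180
FD 18: (-51,0) -> (-69,0) [heading=180, move]
Final: pos=(-69,0), heading=180, 5 segment(s) drawn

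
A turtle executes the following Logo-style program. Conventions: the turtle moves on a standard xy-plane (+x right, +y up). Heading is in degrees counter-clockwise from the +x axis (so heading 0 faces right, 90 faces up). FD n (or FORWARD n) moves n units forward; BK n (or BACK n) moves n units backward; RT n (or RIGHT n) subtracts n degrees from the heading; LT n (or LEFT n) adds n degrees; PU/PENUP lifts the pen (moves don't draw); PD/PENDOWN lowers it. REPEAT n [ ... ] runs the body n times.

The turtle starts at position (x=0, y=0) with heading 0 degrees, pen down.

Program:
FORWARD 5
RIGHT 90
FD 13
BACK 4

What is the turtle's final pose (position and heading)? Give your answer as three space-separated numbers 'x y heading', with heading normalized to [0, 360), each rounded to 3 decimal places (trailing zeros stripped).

Executing turtle program step by step:
Start: pos=(0,0), heading=0, pen down
FD 5: (0,0) -> (5,0) [heading=0, draw]
RT 90: heading 0 -> 270
FD 13: (5,0) -> (5,-13) [heading=270, draw]
BK 4: (5,-13) -> (5,-9) [heading=270, draw]
Final: pos=(5,-9), heading=270, 3 segment(s) drawn

Answer: 5 -9 270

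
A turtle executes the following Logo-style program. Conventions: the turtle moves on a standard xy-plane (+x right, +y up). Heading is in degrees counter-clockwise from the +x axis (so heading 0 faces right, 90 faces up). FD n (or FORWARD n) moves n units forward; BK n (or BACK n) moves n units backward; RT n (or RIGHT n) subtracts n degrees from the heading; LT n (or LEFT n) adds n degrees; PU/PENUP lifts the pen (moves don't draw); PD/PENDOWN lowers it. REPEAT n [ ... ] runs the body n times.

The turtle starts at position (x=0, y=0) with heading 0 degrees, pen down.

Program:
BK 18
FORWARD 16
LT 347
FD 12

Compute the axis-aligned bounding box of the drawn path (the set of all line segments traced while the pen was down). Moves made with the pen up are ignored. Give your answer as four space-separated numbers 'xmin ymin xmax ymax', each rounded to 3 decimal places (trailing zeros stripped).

Answer: -18 -2.699 9.692 0

Derivation:
Executing turtle program step by step:
Start: pos=(0,0), heading=0, pen down
BK 18: (0,0) -> (-18,0) [heading=0, draw]
FD 16: (-18,0) -> (-2,0) [heading=0, draw]
LT 347: heading 0 -> 347
FD 12: (-2,0) -> (9.692,-2.699) [heading=347, draw]
Final: pos=(9.692,-2.699), heading=347, 3 segment(s) drawn

Segment endpoints: x in {-18, -2, 0, 9.692}, y in {-2.699, 0}
xmin=-18, ymin=-2.699, xmax=9.692, ymax=0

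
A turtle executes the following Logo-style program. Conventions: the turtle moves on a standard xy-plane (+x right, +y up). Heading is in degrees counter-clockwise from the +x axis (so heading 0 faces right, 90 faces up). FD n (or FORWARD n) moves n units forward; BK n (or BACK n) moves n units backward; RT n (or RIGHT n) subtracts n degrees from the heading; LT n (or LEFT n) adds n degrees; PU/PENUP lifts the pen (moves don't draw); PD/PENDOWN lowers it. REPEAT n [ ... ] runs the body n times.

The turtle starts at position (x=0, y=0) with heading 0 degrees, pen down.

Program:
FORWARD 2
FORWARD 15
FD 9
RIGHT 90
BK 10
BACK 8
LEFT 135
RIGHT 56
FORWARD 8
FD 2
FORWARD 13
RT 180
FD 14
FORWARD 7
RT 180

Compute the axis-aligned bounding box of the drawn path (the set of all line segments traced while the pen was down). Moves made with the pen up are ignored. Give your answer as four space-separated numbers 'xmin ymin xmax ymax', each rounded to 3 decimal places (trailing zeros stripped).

Answer: 0 0 48.577 18

Derivation:
Executing turtle program step by step:
Start: pos=(0,0), heading=0, pen down
FD 2: (0,0) -> (2,0) [heading=0, draw]
FD 15: (2,0) -> (17,0) [heading=0, draw]
FD 9: (17,0) -> (26,0) [heading=0, draw]
RT 90: heading 0 -> 270
BK 10: (26,0) -> (26,10) [heading=270, draw]
BK 8: (26,10) -> (26,18) [heading=270, draw]
LT 135: heading 270 -> 45
RT 56: heading 45 -> 349
FD 8: (26,18) -> (33.853,16.474) [heading=349, draw]
FD 2: (33.853,16.474) -> (35.816,16.092) [heading=349, draw]
FD 13: (35.816,16.092) -> (48.577,13.611) [heading=349, draw]
RT 180: heading 349 -> 169
FD 14: (48.577,13.611) -> (34.835,16.283) [heading=169, draw]
FD 7: (34.835,16.283) -> (27.963,17.618) [heading=169, draw]
RT 180: heading 169 -> 349
Final: pos=(27.963,17.618), heading=349, 10 segment(s) drawn

Segment endpoints: x in {0, 2, 17, 26, 27.963, 33.853, 34.835, 35.816, 48.577}, y in {0, 10, 13.611, 16.092, 16.283, 16.474, 17.618, 18}
xmin=0, ymin=0, xmax=48.577, ymax=18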